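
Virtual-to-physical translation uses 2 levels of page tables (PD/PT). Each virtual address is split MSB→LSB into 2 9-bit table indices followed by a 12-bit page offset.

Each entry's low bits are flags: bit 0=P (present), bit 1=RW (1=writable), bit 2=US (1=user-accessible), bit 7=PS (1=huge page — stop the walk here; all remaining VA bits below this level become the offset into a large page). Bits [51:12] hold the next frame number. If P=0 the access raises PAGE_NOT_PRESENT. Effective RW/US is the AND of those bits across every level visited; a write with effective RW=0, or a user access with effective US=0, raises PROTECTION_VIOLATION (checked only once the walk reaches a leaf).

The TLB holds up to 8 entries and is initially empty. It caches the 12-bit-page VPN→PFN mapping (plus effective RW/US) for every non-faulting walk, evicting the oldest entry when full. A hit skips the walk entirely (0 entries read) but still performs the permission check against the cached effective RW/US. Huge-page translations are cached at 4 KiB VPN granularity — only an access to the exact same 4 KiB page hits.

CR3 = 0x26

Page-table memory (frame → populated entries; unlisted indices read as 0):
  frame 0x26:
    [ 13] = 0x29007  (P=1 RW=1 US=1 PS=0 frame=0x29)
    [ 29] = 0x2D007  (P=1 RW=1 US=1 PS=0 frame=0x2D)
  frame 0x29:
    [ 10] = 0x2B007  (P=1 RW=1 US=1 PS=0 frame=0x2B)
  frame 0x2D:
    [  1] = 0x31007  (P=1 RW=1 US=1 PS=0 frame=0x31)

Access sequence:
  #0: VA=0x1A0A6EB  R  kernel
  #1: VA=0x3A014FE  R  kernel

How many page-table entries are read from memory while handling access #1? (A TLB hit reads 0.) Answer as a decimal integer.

Trace:
#0 VA=0x1A0A6EB (r,kernel):
  lvl0: tbl 0x26, slot 13 ⇒ 0x29007 (P1/RW1/US1/PS0)
  lvl1: tbl 0x29, slot 10 ⇒ 0x2B007 (P1/RW1/US1/PS0)
  → PA=0x2B6EB  (2 entries read)
#1 VA=0x3A014FE (r,kernel):
  lvl0: tbl 0x26, slot 29 ⇒ 0x2D007 (P1/RW1/US1/PS0)
  lvl1: tbl 0x2D, slot 1 ⇒ 0x31007 (P1/RW1/US1/PS0)
  → PA=0x314FE  (2 entries read)

Entries read for #1: 2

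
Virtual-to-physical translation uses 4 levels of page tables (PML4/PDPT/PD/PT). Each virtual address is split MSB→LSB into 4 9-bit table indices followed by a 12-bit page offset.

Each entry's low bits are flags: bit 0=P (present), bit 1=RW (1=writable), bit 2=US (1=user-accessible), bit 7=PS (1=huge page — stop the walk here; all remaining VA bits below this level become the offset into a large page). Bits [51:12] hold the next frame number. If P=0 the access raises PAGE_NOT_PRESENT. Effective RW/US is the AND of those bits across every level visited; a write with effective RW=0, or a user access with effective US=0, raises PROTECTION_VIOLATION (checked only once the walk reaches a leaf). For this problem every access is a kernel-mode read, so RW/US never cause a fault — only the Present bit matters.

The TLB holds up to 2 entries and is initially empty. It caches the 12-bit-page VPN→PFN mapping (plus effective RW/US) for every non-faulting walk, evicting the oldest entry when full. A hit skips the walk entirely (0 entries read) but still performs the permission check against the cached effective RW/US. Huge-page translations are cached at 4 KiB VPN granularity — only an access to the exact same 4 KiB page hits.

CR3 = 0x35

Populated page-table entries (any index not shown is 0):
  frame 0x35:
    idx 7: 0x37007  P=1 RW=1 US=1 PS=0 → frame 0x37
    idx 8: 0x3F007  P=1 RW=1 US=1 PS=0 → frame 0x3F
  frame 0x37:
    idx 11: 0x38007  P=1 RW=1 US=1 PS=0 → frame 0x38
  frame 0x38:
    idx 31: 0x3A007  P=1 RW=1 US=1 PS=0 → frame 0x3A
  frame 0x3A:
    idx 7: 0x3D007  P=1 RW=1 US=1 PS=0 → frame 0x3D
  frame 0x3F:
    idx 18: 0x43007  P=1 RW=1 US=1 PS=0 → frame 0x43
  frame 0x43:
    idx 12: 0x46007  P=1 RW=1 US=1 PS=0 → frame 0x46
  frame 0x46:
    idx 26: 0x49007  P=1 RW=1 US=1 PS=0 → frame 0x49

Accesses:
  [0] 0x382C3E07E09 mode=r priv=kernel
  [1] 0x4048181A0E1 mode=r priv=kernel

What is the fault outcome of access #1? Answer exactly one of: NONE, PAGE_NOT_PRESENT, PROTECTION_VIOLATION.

Walk each access:
#0 VA=0x382C3E07E09 (r,kernel):
  lvl0: tbl 0x35, slot 7 ⇒ 0x37007 (P1/RW1/US1/PS0)
  lvl1: tbl 0x37, slot 11 ⇒ 0x38007 (P1/RW1/US1/PS0)
  lvl2: tbl 0x38, slot 31 ⇒ 0x3A007 (P1/RW1/US1/PS0)
  lvl3: tbl 0x3A, slot 7 ⇒ 0x3D007 (P1/RW1/US1/PS0)
  ⇒ phys 0x3DE09  [4 reads]
#1 VA=0x4048181A0E1 (r,kernel):
  lvl0: tbl 0x35, slot 8 ⇒ 0x3F007 (P1/RW1/US1/PS0)
  lvl1: tbl 0x3F, slot 18 ⇒ 0x43007 (P1/RW1/US1/PS0)
  lvl2: tbl 0x43, slot 12 ⇒ 0x46007 (P1/RW1/US1/PS0)
  lvl3: tbl 0x46, slot 26 ⇒ 0x49007 (P1/RW1/US1/PS0)
  ⇒ phys 0x490E1  [4 reads]

Access #1 fault: NONE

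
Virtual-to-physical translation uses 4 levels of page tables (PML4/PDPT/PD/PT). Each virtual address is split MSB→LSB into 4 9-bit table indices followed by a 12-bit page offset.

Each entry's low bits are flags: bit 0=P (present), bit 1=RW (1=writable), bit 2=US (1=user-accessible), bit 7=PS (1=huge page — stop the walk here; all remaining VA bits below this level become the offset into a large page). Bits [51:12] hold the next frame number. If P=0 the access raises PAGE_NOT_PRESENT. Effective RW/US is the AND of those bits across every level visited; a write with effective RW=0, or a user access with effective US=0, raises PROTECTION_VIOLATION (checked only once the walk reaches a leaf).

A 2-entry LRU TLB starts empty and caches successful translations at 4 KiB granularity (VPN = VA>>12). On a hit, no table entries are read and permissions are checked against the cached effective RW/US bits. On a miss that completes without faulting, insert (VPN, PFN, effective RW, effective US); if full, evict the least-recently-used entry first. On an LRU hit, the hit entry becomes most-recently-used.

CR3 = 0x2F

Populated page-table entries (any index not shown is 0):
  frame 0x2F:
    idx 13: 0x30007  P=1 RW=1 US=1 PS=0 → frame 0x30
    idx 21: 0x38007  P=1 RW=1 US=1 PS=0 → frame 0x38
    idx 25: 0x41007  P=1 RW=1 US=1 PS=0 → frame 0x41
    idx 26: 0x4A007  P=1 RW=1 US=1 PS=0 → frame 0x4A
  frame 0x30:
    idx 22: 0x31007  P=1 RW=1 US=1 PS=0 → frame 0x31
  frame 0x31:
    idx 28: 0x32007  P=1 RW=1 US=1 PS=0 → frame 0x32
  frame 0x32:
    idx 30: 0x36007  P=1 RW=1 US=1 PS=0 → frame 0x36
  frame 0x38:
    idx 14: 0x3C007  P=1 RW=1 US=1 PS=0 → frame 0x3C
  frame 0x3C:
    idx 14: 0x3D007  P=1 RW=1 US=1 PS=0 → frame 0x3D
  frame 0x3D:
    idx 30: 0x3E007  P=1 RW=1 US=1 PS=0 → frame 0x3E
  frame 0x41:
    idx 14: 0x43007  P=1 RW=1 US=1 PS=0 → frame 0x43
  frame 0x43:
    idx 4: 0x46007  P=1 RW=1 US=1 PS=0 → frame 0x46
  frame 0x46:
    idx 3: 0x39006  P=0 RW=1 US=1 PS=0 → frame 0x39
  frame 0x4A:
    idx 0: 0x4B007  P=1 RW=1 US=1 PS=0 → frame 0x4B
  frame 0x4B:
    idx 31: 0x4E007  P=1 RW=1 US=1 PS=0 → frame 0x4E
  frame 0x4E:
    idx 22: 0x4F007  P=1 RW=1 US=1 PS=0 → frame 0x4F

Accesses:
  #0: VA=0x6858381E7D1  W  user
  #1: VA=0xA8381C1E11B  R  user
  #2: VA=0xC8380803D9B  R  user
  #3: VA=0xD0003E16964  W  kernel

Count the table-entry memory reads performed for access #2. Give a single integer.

Walk each access:
#0 VA=0x6858381E7D1 (w,user):
  L0 @0x2F[13] → 0x30007  P=1,RW=1,US=1,PS=0
  L1 @0x30[22] → 0x31007  P=1,RW=1,US=1,PS=0
  L2 @0x31[28] → 0x32007  P=1,RW=1,US=1,PS=0
  L3 @0x32[30] → 0x36007  P=1,RW=1,US=1,PS=0
  ⇒ phys 0x367D1  [4 reads]
#1 VA=0xA8381C1E11B (r,user):
  L0 @0x2F[21] → 0x38007  P=1,RW=1,US=1,PS=0
  L1 @0x38[14] → 0x3C007  P=1,RW=1,US=1,PS=0
  L2 @0x3C[14] → 0x3D007  P=1,RW=1,US=1,PS=0
  L3 @0x3D[30] → 0x3E007  P=1,RW=1,US=1,PS=0
  ⇒ phys 0x3E11B  [4 reads]
#2 VA=0xC8380803D9B (r,user):
  L0 @0x2F[25] → 0x41007  P=1,RW=1,US=1,PS=0
  L1 @0x41[14] → 0x43007  P=1,RW=1,US=1,PS=0
  L2 @0x43[4] → 0x46007  P=1,RW=1,US=1,PS=0
  L3 @0x46[3] → 0x39006  P=0,RW=1,US=1,PS=0
  → PAGE_NOT_PRESENT  (4 entries read)
#3 VA=0xD0003E16964 (w,kernel):
  L0 @0x2F[26] → 0x4A007  P=1,RW=1,US=1,PS=0
  L1 @0x4A[0] → 0x4B007  P=1,RW=1,US=1,PS=0
  L2 @0x4B[31] → 0x4E007  P=1,RW=1,US=1,PS=0
  L3 @0x4E[22] → 0x4F007  P=1,RW=1,US=1,PS=0
  ⇒ phys 0x4F964  [4 reads]

Entries read for #2: 4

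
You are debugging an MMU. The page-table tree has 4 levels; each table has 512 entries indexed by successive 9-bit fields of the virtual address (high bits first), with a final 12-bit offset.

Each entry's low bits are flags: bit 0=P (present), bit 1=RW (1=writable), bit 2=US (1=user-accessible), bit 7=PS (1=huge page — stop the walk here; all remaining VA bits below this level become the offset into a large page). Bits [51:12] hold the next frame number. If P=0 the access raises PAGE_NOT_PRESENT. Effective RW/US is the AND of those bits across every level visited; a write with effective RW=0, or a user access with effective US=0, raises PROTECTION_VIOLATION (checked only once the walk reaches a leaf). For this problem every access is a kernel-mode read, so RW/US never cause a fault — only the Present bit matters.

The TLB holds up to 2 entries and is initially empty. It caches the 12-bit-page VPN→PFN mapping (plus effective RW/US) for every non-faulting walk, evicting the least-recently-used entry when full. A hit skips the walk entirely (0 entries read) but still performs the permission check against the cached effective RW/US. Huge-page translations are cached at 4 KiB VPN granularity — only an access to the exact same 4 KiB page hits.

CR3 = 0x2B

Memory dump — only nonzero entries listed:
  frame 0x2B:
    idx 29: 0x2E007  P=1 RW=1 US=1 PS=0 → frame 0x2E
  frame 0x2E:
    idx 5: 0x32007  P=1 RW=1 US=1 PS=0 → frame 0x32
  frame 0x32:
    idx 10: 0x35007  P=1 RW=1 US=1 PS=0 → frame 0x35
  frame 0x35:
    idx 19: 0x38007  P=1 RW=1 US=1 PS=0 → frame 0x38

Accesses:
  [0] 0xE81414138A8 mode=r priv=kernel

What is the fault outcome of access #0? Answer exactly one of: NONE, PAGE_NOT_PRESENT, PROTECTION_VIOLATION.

Trace:
#0 VA=0xE81414138A8 (r,kernel):
  [0] read 0x2B idx=29: raw=0x2E007 flags P=1 W=1 U=1 S=0
  [1] read 0x2E idx=5: raw=0x32007 flags P=1 W=1 U=1 S=0
  [2] read 0x32 idx=10: raw=0x35007 flags P=1 W=1 U=1 S=0
  [3] read 0x35 idx=19: raw=0x38007 flags P=1 W=1 U=1 S=0
  ⇒ phys 0x388A8  [4 reads]

Access #0 fault: NONE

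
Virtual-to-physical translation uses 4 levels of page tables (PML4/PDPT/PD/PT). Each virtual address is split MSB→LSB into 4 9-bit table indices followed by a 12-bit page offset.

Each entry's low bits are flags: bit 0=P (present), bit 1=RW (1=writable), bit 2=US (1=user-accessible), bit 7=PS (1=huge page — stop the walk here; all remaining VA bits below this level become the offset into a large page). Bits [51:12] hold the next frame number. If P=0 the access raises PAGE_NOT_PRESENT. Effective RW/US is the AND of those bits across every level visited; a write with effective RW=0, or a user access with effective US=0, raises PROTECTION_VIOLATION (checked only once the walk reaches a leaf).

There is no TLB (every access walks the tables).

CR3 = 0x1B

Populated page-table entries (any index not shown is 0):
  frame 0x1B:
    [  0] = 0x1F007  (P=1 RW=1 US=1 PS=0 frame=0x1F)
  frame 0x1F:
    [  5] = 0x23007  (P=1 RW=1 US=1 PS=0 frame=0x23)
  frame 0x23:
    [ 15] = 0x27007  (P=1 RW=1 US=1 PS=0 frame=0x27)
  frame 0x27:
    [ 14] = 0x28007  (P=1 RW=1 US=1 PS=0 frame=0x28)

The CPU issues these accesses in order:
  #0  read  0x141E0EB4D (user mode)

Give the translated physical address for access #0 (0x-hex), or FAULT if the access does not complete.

Walk each access:
#0 VA=0x141E0EB4D (r,user):
  [0] read 0x1B idx=0: raw=0x1F007 flags P=1 W=1 U=1 S=0
  [1] read 0x1F idx=5: raw=0x23007 flags P=1 W=1 U=1 S=0
  [2] read 0x23 idx=15: raw=0x27007 flags P=1 W=1 U=1 S=0
  [3] read 0x27 idx=14: raw=0x28007 flags P=1 W=1 U=1 S=0
  → PA=0x28B4D  (4 entries read)

Access #0 PA: 0x28B4D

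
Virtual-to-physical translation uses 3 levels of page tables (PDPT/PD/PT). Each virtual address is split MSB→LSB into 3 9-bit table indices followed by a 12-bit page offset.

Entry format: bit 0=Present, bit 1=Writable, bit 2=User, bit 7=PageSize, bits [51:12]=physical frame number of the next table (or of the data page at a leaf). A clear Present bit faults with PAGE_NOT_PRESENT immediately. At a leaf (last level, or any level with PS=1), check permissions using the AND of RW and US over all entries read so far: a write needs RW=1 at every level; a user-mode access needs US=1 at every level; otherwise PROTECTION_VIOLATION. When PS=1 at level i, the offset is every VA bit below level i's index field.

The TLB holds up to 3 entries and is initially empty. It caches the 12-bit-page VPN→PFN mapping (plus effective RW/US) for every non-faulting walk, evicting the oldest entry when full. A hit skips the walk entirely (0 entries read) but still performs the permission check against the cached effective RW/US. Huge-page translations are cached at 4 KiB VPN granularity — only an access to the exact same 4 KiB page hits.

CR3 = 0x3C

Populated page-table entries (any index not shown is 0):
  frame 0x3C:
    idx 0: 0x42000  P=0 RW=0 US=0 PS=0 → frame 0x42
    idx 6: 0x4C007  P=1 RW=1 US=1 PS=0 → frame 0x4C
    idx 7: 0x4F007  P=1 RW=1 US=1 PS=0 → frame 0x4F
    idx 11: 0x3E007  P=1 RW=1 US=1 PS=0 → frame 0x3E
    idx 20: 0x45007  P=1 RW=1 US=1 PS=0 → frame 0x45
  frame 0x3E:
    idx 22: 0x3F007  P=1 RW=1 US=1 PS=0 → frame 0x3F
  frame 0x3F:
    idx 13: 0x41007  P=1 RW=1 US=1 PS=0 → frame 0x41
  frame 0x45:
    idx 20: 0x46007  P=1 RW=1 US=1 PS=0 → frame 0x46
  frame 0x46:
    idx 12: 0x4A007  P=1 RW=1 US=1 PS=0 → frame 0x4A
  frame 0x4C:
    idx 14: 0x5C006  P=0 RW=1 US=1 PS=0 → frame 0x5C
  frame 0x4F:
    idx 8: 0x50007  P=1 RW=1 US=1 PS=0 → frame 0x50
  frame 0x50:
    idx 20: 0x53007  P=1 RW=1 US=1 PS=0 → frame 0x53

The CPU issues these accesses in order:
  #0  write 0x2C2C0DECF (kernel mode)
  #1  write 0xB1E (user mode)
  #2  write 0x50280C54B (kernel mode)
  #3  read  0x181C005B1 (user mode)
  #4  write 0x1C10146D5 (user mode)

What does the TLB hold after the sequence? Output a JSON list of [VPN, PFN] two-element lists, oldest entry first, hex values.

Walk each access:
#0 VA=0x2C2C0DECF (w,kernel):
  L0 @0x3C[11] → 0x3E007  P=1,RW=1,US=1,PS=0
  L1 @0x3E[22] → 0x3F007  P=1,RW=1,US=1,PS=0
  L2 @0x3F[13] → 0x41007  P=1,RW=1,US=1,PS=0
  ✓ 0x41ECF  — 3 lookups
#1 VA=0xB1E (w,user):
  L0 @0x3C[0] → 0x42000  P=0,RW=0,US=0,PS=0
  ✗ PAGE_NOT_PRESENT  [1 reads]
#2 VA=0x50280C54B (w,kernel):
  L0 @0x3C[20] → 0x45007  P=1,RW=1,US=1,PS=0
  L1 @0x45[20] → 0x46007  P=1,RW=1,US=1,PS=0
  L2 @0x46[12] → 0x4A007  P=1,RW=1,US=1,PS=0
  ✓ 0x4A54B  — 3 lookups
#3 VA=0x181C005B1 (r,user):
  L0 @0x3C[6] → 0x4C007  P=1,RW=1,US=1,PS=0
  L1 @0x4C[14] → 0x5C006  P=0,RW=1,US=1,PS=0
  ✗ PAGE_NOT_PRESENT  [2 reads]
#4 VA=0x1C10146D5 (w,user):
  L0 @0x3C[7] → 0x4F007  P=1,RW=1,US=1,PS=0
  L1 @0x4F[8] → 0x50007  P=1,RW=1,US=1,PS=0
  L2 @0x50[20] → 0x53007  P=1,RW=1,US=1,PS=0
  ✓ 0x536D5  — 3 lookups

TLB: [["0x2C2C0D", "0x41"], ["0x50280C", "0x4A"], ["0x1C1014", "0x53"]]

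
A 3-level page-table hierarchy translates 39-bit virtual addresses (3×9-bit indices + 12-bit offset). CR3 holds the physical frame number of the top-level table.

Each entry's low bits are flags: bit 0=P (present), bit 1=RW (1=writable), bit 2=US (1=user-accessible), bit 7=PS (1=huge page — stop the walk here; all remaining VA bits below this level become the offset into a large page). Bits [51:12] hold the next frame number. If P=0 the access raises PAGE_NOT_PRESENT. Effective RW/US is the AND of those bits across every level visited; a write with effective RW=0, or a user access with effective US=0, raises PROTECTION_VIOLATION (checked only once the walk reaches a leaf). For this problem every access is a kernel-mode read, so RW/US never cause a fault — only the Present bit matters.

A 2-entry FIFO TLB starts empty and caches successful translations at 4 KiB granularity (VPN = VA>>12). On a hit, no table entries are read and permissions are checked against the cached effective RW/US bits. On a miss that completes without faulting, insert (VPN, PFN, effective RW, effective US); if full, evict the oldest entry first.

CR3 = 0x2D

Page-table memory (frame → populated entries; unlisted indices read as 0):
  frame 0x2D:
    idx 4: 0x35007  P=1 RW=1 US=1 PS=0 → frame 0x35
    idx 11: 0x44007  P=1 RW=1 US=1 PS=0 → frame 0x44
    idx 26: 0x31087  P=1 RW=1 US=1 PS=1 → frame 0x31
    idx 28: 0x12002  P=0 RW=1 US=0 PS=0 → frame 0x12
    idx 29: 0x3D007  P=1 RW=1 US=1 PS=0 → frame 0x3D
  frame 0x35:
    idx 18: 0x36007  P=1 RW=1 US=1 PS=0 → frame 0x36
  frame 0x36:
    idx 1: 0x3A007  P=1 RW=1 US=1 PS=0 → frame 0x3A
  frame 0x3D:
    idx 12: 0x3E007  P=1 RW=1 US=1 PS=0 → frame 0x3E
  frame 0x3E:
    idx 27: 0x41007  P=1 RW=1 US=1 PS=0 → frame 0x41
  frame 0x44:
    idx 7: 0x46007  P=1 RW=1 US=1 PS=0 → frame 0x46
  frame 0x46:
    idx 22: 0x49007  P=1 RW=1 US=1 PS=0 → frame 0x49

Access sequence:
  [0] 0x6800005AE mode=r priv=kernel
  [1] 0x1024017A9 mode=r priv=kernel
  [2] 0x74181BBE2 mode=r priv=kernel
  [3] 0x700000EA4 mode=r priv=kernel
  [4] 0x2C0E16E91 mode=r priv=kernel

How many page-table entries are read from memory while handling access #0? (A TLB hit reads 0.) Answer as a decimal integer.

Per-access translation:
#0 VA=0x6800005AE (r,kernel):
  lvl0: tbl 0x2D, slot 26 ⇒ 0x31087 (P1/RW1/US1/PS1)
  → PA=0x315AE (huge @L0)  (1 entries read)
#1 VA=0x1024017A9 (r,kernel):
  lvl0: tbl 0x2D, slot 4 ⇒ 0x35007 (P1/RW1/US1/PS0)
  lvl1: tbl 0x35, slot 18 ⇒ 0x36007 (P1/RW1/US1/PS0)
  lvl2: tbl 0x36, slot 1 ⇒ 0x3A007 (P1/RW1/US1/PS0)
  → PA=0x3A7A9  (3 entries read)
#2 VA=0x74181BBE2 (r,kernel):
  lvl0: tbl 0x2D, slot 29 ⇒ 0x3D007 (P1/RW1/US1/PS0)
  lvl1: tbl 0x3D, slot 12 ⇒ 0x3E007 (P1/RW1/US1/PS0)
  lvl2: tbl 0x3E, slot 27 ⇒ 0x41007 (P1/RW1/US1/PS0)
  → PA=0x41BE2  (3 entries read)
#3 VA=0x700000EA4 (r,kernel):
  lvl0: tbl 0x2D, slot 28 ⇒ 0x12002 (P0/RW1/US0/PS0)
  → PAGE_NOT_PRESENT  (1 entries read)
#4 VA=0x2C0E16E91 (r,kernel):
  lvl0: tbl 0x2D, slot 11 ⇒ 0x44007 (P1/RW1/US1/PS0)
  lvl1: tbl 0x44, slot 7 ⇒ 0x46007 (P1/RW1/US1/PS0)
  lvl2: tbl 0x46, slot 22 ⇒ 0x49007 (P1/RW1/US1/PS0)
  → PA=0x49E91  (3 entries read)

Entries read for #0: 1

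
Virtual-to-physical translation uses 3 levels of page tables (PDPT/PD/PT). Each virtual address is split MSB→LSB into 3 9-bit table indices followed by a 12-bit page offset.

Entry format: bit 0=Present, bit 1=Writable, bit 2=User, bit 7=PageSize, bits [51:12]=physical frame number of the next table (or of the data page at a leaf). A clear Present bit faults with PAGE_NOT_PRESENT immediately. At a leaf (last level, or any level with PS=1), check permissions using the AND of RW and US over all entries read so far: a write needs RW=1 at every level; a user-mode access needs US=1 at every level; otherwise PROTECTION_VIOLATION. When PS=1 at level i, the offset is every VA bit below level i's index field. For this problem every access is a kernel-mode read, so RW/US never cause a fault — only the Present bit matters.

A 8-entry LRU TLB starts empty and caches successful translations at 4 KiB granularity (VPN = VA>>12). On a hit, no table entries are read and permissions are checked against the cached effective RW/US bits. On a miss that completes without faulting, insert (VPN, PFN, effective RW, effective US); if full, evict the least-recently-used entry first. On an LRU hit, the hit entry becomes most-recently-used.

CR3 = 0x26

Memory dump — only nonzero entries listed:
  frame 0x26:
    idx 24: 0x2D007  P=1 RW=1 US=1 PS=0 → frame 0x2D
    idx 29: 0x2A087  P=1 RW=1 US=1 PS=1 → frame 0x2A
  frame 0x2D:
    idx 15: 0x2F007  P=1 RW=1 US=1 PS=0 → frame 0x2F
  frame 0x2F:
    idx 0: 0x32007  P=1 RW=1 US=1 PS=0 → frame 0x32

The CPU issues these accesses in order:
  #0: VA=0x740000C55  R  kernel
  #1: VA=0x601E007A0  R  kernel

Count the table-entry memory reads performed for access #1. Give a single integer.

Trace:
#0 VA=0x740000C55 (r,kernel):
  lvl0: tbl 0x26, slot 29 ⇒ 0x2A087 (P1/RW1/US1/PS1)
  → PA=0x2AC55 (huge @L0)  (1 entries read)
#1 VA=0x601E007A0 (r,kernel):
  lvl0: tbl 0x26, slot 24 ⇒ 0x2D007 (P1/RW1/US1/PS0)
  lvl1: tbl 0x2D, slot 15 ⇒ 0x2F007 (P1/RW1/US1/PS0)
  lvl2: tbl 0x2F, slot 0 ⇒ 0x32007 (P1/RW1/US1/PS0)
  → PA=0x327A0  (3 entries read)

Entries read for #1: 3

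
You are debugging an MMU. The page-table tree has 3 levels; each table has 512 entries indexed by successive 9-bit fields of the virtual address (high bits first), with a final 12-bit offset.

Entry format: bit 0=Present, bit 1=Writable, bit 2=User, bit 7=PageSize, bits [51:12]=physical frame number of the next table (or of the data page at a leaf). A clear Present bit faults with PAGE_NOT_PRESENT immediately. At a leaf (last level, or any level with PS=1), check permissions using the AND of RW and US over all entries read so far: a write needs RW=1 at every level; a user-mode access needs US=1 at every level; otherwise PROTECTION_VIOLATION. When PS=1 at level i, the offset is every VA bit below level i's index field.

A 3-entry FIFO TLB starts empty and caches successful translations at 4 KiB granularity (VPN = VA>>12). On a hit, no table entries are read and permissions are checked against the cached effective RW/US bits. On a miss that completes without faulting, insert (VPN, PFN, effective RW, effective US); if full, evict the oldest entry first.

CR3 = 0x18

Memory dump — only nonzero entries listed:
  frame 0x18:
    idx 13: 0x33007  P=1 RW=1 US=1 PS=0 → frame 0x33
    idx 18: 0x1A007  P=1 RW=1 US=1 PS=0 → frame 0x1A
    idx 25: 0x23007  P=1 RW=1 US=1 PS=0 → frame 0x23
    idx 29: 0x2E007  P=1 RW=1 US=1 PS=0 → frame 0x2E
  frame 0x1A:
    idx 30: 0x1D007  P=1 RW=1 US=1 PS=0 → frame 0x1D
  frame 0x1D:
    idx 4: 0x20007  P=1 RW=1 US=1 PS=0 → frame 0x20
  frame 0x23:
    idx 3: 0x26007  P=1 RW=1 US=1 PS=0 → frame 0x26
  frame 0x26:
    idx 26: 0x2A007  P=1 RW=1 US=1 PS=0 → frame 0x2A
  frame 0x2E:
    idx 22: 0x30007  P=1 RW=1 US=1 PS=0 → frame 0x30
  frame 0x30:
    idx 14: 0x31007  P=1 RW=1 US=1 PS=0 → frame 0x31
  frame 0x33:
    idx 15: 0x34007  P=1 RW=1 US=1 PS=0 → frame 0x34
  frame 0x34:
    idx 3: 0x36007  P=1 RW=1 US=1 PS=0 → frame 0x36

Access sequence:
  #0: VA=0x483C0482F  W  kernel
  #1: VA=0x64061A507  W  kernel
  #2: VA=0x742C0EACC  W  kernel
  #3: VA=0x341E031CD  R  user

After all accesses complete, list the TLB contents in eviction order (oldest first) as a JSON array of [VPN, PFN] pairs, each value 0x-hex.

Walk each access:
#0 VA=0x483C0482F (w,kernel):
  L0: frame=0x18 idx=18 entry=0x1A007 [P=1 RW=1 US=1 PS=0]
  L1: frame=0x1A idx=30 entry=0x1D007 [P=1 RW=1 US=1 PS=0]
  L2: frame=0x1D idx=4 entry=0x20007 [P=1 RW=1 US=1 PS=0]
  ⇒ phys 0x2082F  [3 reads]
#1 VA=0x64061A507 (w,kernel):
  L0: frame=0x18 idx=25 entry=0x23007 [P=1 RW=1 US=1 PS=0]
  L1: frame=0x23 idx=3 entry=0x26007 [P=1 RW=1 US=1 PS=0]
  L2: frame=0x26 idx=26 entry=0x2A007 [P=1 RW=1 US=1 PS=0]
  ⇒ phys 0x2A507  [3 reads]
#2 VA=0x742C0EACC (w,kernel):
  L0: frame=0x18 idx=29 entry=0x2E007 [P=1 RW=1 US=1 PS=0]
  L1: frame=0x2E idx=22 entry=0x30007 [P=1 RW=1 US=1 PS=0]
  L2: frame=0x30 idx=14 entry=0x31007 [P=1 RW=1 US=1 PS=0]
  ⇒ phys 0x31ACC  [3 reads]
#3 VA=0x341E031CD (r,user):
  L0: frame=0x18 idx=13 entry=0x33007 [P=1 RW=1 US=1 PS=0]
  L1: frame=0x33 idx=15 entry=0x34007 [P=1 RW=1 US=1 PS=0]
  L2: frame=0x34 idx=3 entry=0x36007 [P=1 RW=1 US=1 PS=0]
  ⇒ phys 0x361CD  [3 reads]

TLB: [["0x64061A", "0x2A"], ["0x742C0E", "0x31"], ["0x341E03", "0x36"]]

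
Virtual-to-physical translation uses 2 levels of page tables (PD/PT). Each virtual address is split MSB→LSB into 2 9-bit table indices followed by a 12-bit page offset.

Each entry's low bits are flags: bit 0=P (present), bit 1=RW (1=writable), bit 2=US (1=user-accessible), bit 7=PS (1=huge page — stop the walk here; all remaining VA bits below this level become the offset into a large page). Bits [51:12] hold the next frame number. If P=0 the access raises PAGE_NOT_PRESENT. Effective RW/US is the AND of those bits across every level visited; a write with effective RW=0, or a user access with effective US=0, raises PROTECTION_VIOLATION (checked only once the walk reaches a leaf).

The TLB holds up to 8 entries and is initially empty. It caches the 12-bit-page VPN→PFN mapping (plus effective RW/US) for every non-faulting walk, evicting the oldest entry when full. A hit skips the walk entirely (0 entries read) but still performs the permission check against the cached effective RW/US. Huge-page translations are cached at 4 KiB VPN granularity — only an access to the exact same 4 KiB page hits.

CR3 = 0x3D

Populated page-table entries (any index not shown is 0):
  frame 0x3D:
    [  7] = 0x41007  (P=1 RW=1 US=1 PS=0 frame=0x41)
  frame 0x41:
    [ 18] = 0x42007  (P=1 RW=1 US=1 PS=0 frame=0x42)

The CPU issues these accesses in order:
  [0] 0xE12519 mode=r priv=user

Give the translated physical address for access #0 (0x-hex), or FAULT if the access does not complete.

Trace:
#0 VA=0xE12519 (r,user):
  L0 @0x3D[7] → 0x41007  P=1,RW=1,US=1,PS=0
  L1 @0x41[18] → 0x42007  P=1,RW=1,US=1,PS=0
  ✓ 0x42519  — 2 lookups

Access #0 PA: 0x42519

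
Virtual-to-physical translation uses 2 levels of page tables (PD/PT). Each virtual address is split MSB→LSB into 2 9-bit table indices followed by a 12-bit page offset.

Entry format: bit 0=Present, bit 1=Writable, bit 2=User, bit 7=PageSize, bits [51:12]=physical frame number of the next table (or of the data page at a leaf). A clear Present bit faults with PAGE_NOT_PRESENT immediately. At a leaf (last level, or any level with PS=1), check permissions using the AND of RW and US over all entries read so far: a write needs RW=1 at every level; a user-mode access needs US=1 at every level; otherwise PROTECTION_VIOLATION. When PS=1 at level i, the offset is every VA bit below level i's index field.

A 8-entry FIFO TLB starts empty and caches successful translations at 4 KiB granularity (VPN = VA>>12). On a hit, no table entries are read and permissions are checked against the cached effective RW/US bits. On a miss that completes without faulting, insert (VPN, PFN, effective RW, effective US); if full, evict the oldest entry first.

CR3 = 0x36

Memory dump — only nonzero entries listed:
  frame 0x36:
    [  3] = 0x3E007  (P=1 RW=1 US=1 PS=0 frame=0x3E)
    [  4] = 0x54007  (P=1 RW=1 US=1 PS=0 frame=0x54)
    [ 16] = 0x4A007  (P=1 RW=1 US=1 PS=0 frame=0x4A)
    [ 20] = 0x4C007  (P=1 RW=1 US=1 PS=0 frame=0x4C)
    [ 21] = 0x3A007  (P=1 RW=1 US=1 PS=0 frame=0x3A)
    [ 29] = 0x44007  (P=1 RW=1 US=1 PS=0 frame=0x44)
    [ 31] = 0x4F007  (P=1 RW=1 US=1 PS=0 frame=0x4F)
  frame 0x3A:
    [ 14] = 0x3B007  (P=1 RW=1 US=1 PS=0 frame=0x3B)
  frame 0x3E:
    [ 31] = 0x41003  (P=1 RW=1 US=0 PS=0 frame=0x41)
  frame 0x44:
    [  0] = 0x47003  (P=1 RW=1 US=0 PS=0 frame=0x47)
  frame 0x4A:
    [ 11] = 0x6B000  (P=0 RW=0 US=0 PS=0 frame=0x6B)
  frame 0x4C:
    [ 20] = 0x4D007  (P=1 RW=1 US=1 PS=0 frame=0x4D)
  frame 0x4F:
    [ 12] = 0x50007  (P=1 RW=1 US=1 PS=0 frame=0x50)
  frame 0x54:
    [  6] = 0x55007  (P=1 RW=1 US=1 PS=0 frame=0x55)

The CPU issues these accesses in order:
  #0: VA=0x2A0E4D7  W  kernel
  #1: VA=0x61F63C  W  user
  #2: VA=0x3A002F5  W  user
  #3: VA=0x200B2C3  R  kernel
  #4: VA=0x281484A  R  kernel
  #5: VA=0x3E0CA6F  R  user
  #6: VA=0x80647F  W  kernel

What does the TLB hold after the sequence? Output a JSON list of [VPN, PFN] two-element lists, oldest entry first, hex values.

Per-access translation:
#0 VA=0x2A0E4D7 (w,kernel):
  [0] read 0x36 idx=21: raw=0x3A007 flags P=1 W=1 U=1 S=0
  [1] read 0x3A idx=14: raw=0x3B007 flags P=1 W=1 U=1 S=0
  ✓ 0x3B4D7  — 2 lookups
#1 VA=0x61F63C (w,user):
  [0] read 0x36 idx=3: raw=0x3E007 flags P=1 W=1 U=1 S=0
  [1] read 0x3E idx=31: raw=0x41003 flags P=1 W=1 U=0 S=0
  ⇒ fault: PROTECTION_VIOLATION  — 2 lookups
#2 VA=0x3A002F5 (w,user):
  [0] read 0x36 idx=29: raw=0x44007 flags P=1 W=1 U=1 S=0
  [1] read 0x44 idx=0: raw=0x47003 flags P=1 W=1 U=0 S=0
  ⇒ fault: PROTECTION_VIOLATION  — 2 lookups
#3 VA=0x200B2C3 (r,kernel):
  [0] read 0x36 idx=16: raw=0x4A007 flags P=1 W=1 U=1 S=0
  [1] read 0x4A idx=11: raw=0x6B000 flags P=0 W=0 U=0 S=0
  ⇒ fault: PAGE_NOT_PRESENT  — 2 lookups
#4 VA=0x281484A (r,kernel):
  [0] read 0x36 idx=20: raw=0x4C007 flags P=1 W=1 U=1 S=0
  [1] read 0x4C idx=20: raw=0x4D007 flags P=1 W=1 U=1 S=0
  ✓ 0x4D84A  — 2 lookups
#5 VA=0x3E0CA6F (r,user):
  [0] read 0x36 idx=31: raw=0x4F007 flags P=1 W=1 U=1 S=0
  [1] read 0x4F idx=12: raw=0x50007 flags P=1 W=1 U=1 S=0
  ✓ 0x50A6F  — 2 lookups
#6 VA=0x80647F (w,kernel):
  [0] read 0x36 idx=4: raw=0x54007 flags P=1 W=1 U=1 S=0
  [1] read 0x54 idx=6: raw=0x55007 flags P=1 W=1 U=1 S=0
  ✓ 0x5547F  — 2 lookups

TLB: [["0x2A0E", "0x3B"], ["0x2814", "0x4D"], ["0x3E0C", "0x50"], ["0x806", "0x55"]]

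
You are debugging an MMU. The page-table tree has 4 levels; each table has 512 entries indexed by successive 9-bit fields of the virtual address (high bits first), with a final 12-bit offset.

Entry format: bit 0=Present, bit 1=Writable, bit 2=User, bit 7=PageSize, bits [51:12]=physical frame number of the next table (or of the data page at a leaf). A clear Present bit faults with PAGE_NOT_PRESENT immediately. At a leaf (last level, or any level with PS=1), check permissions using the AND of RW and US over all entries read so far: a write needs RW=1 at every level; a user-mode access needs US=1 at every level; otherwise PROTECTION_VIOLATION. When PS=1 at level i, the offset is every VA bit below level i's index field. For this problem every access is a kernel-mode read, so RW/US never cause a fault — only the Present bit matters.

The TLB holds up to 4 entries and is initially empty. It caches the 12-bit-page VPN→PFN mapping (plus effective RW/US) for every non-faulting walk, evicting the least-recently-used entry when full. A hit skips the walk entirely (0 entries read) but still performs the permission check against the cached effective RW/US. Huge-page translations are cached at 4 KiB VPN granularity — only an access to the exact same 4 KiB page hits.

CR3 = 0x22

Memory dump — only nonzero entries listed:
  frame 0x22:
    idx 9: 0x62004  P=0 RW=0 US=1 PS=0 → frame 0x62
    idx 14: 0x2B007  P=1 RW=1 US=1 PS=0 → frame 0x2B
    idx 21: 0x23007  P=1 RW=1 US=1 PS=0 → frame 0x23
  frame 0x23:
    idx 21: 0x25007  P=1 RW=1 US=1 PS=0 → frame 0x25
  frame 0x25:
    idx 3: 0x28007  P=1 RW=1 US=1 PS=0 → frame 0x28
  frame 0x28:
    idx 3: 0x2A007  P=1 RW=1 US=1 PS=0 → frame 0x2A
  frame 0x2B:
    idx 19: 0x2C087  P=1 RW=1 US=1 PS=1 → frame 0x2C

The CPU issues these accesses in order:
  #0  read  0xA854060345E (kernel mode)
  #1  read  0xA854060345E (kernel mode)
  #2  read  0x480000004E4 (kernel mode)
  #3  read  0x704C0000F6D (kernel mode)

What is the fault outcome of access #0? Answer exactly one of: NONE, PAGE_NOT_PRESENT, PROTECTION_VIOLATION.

Walk each access:
#0 VA=0xA854060345E (r,kernel):
  L0 @0x22[21] → 0x23007  P=1,RW=1,US=1,PS=0
  L1 @0x23[21] → 0x25007  P=1,RW=1,US=1,PS=0
  L2 @0x25[3] → 0x28007  P=1,RW=1,US=1,PS=0
  L3 @0x28[3] → 0x2A007  P=1,RW=1,US=1,PS=0
  → PA=0x2A45E  (4 entries read)
#1 VA=0xA854060345E (r,kernel):
  TLB hit vpn=0xA8540603 → PA=0x2A45E
#2 VA=0x480000004E4 (r,kernel):
  L0 @0x22[9] → 0x62004  P=0,RW=0,US=1,PS=0
  ⇒ fault: PAGE_NOT_PRESENT  — 1 lookups
#3 VA=0x704C0000F6D (r,kernel):
  L0 @0x22[14] → 0x2B007  P=1,RW=1,US=1,PS=0
  L1 @0x2B[19] → 0x2C087  P=1,RW=1,US=1,PS=1
  → PA=0x2CF6D (huge @L1)  (2 entries read)

Access #0 fault: NONE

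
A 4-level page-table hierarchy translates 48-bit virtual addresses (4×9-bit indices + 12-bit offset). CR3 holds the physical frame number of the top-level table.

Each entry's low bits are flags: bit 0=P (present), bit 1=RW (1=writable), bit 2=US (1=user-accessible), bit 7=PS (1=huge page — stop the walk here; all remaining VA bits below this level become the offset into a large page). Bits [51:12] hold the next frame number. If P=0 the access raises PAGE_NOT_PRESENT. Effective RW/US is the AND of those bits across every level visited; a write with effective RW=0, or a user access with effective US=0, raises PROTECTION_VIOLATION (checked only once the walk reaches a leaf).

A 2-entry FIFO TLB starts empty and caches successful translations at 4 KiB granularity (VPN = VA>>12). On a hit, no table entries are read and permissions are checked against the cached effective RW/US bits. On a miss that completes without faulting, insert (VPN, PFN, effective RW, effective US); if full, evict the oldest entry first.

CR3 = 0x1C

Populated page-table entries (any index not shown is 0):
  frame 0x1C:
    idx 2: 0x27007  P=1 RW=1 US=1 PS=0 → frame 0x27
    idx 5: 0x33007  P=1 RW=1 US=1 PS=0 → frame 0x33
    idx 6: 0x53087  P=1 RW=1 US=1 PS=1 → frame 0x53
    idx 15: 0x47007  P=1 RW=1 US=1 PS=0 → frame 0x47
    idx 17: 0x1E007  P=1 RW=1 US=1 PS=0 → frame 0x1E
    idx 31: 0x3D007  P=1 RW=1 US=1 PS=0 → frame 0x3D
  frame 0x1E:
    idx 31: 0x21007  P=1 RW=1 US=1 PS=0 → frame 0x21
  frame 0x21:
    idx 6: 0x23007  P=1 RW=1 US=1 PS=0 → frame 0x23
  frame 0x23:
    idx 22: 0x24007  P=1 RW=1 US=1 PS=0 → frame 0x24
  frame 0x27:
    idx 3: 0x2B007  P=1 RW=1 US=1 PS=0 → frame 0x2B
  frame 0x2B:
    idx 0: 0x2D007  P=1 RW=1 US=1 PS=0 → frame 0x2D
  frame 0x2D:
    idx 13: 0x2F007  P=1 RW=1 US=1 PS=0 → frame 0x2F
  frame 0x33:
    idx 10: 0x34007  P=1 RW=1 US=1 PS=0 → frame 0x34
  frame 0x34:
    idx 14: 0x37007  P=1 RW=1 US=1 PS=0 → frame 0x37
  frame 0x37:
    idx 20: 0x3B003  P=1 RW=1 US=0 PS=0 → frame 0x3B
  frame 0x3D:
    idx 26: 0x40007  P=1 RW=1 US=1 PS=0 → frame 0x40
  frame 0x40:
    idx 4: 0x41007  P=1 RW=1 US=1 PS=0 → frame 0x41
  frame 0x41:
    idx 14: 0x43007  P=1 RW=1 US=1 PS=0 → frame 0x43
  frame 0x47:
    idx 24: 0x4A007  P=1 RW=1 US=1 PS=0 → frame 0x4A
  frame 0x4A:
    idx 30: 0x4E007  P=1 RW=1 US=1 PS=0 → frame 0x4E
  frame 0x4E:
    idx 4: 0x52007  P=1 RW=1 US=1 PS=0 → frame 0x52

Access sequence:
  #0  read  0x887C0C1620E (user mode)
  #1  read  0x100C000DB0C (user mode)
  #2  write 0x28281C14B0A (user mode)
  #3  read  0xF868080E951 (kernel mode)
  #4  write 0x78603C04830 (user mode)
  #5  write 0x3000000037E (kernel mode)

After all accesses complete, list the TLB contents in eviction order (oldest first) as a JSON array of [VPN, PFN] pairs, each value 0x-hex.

Walk each access:
#0 VA=0x887C0C1620E (r,user):
  lvl0: tbl 0x1C, slot 17 ⇒ 0x1E007 (P1/RW1/US1/PS0)
  lvl1: tbl 0x1E, slot 31 ⇒ 0x21007 (P1/RW1/US1/PS0)
  lvl2: tbl 0x21, slot 6 ⇒ 0x23007 (P1/RW1/US1/PS0)
  lvl3: tbl 0x23, slot 22 ⇒ 0x24007 (P1/RW1/US1/PS0)
  ⇒ phys 0x2420E  [4 reads]
#1 VA=0x100C000DB0C (r,user):
  lvl0: tbl 0x1C, slot 2 ⇒ 0x27007 (P1/RW1/US1/PS0)
  lvl1: tbl 0x27, slot 3 ⇒ 0x2B007 (P1/RW1/US1/PS0)
  lvl2: tbl 0x2B, slot 0 ⇒ 0x2D007 (P1/RW1/US1/PS0)
  lvl3: tbl 0x2D, slot 13 ⇒ 0x2F007 (P1/RW1/US1/PS0)
  ⇒ phys 0x2FB0C  [4 reads]
#2 VA=0x28281C14B0A (w,user):
  lvl0: tbl 0x1C, slot 5 ⇒ 0x33007 (P1/RW1/US1/PS0)
  lvl1: tbl 0x33, slot 10 ⇒ 0x34007 (P1/RW1/US1/PS0)
  lvl2: tbl 0x34, slot 14 ⇒ 0x37007 (P1/RW1/US1/PS0)
  lvl3: tbl 0x37, slot 20 ⇒ 0x3B003 (P1/RW1/US0/PS0)
  ⇒ fault: PROTECTION_VIOLATION  — 4 lookups
#3 VA=0xF868080E951 (r,kernel):
  lvl0: tbl 0x1C, slot 31 ⇒ 0x3D007 (P1/RW1/US1/PS0)
  lvl1: tbl 0x3D, slot 26 ⇒ 0x40007 (P1/RW1/US1/PS0)
  lvl2: tbl 0x40, slot 4 ⇒ 0x41007 (P1/RW1/US1/PS0)
  lvl3: tbl 0x41, slot 14 ⇒ 0x43007 (P1/RW1/US1/PS0)
  ⇒ phys 0x43951  [4 reads]
#4 VA=0x78603C04830 (w,user):
  lvl0: tbl 0x1C, slot 15 ⇒ 0x47007 (P1/RW1/US1/PS0)
  lvl1: tbl 0x47, slot 24 ⇒ 0x4A007 (P1/RW1/US1/PS0)
  lvl2: tbl 0x4A, slot 30 ⇒ 0x4E007 (P1/RW1/US1/PS0)
  lvl3: tbl 0x4E, slot 4 ⇒ 0x52007 (P1/RW1/US1/PS0)
  ⇒ phys 0x52830  [4 reads]
#5 VA=0x3000000037E (w,kernel):
  lvl0: tbl 0x1C, slot 6 ⇒ 0x53087 (P1/RW1/US1/PS1)
  ⇒ phys 0x5337E (huge @L0)  [1 reads]

TLB: [["0x78603C04", "0x52"], ["0x30000000", "0x53"]]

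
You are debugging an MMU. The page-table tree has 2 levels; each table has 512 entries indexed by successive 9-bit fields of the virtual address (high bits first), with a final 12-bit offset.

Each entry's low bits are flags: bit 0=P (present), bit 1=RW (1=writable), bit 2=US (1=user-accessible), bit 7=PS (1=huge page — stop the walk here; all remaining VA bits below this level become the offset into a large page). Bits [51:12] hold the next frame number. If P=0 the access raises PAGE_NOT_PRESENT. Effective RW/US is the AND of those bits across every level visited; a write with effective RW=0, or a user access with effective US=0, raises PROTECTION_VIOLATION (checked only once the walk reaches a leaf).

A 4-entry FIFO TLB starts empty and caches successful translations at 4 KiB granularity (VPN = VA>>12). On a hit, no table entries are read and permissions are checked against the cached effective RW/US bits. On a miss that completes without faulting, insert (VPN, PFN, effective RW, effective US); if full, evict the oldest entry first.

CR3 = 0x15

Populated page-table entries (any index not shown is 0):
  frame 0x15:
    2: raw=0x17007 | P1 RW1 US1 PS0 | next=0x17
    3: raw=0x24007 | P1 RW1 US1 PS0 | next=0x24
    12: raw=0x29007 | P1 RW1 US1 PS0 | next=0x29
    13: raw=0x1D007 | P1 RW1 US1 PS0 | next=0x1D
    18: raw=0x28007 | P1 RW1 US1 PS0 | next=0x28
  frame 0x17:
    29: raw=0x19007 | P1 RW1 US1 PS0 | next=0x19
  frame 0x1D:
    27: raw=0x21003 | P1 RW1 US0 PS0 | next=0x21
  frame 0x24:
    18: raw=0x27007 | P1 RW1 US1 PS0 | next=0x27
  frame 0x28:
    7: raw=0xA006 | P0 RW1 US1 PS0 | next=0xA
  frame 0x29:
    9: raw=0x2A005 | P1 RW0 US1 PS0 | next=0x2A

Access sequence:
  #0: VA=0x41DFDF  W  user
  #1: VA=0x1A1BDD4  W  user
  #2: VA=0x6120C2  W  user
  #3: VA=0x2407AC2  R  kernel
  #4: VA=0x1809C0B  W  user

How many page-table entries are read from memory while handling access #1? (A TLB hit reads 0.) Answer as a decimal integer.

Per-access translation:
#0 VA=0x41DFDF (w,user):
  lvl0: tbl 0x15, slot 2 ⇒ 0x17007 (P1/RW1/US1/PS0)
  lvl1: tbl 0x17, slot 29 ⇒ 0x19007 (P1/RW1/US1/PS0)
  ⇒ phys 0x19FDF  [2 reads]
#1 VA=0x1A1BDD4 (w,user):
  lvl0: tbl 0x15, slot 13 ⇒ 0x1D007 (P1/RW1/US1/PS0)
  lvl1: tbl 0x1D, slot 27 ⇒ 0x21003 (P1/RW1/US0/PS0)
  ✗ PROTECTION_VIOLATION  [2 reads]
#2 VA=0x6120C2 (w,user):
  lvl0: tbl 0x15, slot 3 ⇒ 0x24007 (P1/RW1/US1/PS0)
  lvl1: tbl 0x24, slot 18 ⇒ 0x27007 (P1/RW1/US1/PS0)
  ⇒ phys 0x270C2  [2 reads]
#3 VA=0x2407AC2 (r,kernel):
  lvl0: tbl 0x15, slot 18 ⇒ 0x28007 (P1/RW1/US1/PS0)
  lvl1: tbl 0x28, slot 7 ⇒ 0xA006 (P0/RW1/US1/PS0)
  ✗ PAGE_NOT_PRESENT  [2 reads]
#4 VA=0x1809C0B (w,user):
  lvl0: tbl 0x15, slot 12 ⇒ 0x29007 (P1/RW1/US1/PS0)
  lvl1: tbl 0x29, slot 9 ⇒ 0x2A005 (P1/RW0/US1/PS0)
  ✗ PROTECTION_VIOLATION  [2 reads]

Entries read for #1: 2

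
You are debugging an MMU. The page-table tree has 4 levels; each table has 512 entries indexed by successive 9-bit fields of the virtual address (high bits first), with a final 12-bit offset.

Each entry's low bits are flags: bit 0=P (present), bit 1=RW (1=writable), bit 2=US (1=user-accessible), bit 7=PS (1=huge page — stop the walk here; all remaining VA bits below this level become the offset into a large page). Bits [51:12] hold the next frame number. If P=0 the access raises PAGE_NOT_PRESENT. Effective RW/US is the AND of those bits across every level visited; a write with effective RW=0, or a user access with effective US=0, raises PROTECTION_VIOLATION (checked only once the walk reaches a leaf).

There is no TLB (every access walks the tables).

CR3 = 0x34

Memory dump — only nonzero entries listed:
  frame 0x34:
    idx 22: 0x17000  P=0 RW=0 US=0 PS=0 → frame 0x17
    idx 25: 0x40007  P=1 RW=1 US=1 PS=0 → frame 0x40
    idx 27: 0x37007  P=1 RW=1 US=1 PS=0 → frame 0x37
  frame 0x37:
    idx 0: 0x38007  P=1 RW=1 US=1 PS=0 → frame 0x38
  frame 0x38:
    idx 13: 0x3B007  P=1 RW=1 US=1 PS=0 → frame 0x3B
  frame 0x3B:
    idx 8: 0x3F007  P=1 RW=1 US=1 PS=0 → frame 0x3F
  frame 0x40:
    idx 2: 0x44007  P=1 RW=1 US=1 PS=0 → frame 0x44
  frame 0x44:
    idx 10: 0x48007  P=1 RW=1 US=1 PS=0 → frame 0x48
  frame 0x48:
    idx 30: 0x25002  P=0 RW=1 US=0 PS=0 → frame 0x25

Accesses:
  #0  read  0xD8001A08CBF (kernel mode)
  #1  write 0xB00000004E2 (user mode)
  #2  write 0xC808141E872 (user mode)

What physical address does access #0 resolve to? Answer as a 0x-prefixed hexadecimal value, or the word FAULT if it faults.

Walk each access:
#0 VA=0xD8001A08CBF (r,kernel):
  [0] read 0x34 idx=27: raw=0x37007 flags P=1 W=1 U=1 S=0
  [1] read 0x37 idx=0: raw=0x38007 flags P=1 W=1 U=1 S=0
  [2] read 0x38 idx=13: raw=0x3B007 flags P=1 W=1 U=1 S=0
  [3] read 0x3B idx=8: raw=0x3F007 flags P=1 W=1 U=1 S=0
  → PA=0x3FCBF  (4 entries read)
#1 VA=0xB00000004E2 (w,user):
  [0] read 0x34 idx=22: raw=0x17000 flags P=0 W=0 U=0 S=0
  → PAGE_NOT_PRESENT  (1 entries read)
#2 VA=0xC808141E872 (w,user):
  [0] read 0x34 idx=25: raw=0x40007 flags P=1 W=1 U=1 S=0
  [1] read 0x40 idx=2: raw=0x44007 flags P=1 W=1 U=1 S=0
  [2] read 0x44 idx=10: raw=0x48007 flags P=1 W=1 U=1 S=0
  [3] read 0x48 idx=30: raw=0x25002 flags P=0 W=1 U=0 S=0
  → PAGE_NOT_PRESENT  (4 entries read)

Access #0 PA: 0x3FCBF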